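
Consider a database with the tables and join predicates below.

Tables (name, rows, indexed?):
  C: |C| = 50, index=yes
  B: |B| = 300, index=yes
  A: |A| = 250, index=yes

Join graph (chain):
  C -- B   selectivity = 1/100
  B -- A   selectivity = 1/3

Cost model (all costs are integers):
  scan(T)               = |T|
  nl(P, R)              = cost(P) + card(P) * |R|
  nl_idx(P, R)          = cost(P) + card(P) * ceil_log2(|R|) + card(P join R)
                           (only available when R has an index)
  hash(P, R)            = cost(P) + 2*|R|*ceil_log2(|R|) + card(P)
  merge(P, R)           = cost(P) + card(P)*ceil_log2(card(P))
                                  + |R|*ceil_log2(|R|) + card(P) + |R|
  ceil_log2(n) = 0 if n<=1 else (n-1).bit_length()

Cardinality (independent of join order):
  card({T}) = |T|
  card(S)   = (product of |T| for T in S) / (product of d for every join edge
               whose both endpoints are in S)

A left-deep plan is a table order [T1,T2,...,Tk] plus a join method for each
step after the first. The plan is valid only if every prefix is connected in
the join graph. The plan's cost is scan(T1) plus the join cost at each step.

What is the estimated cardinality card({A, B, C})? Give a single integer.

Tables in S: A(250), B(300), C(50)
Edges inside S: C-B(d=100), B-A(d=3)
numerator = 250 * 300 * 50 = 3750000
denominator = 100 * 3 = 300
card(S) = 3750000 / 300 = 12500

12500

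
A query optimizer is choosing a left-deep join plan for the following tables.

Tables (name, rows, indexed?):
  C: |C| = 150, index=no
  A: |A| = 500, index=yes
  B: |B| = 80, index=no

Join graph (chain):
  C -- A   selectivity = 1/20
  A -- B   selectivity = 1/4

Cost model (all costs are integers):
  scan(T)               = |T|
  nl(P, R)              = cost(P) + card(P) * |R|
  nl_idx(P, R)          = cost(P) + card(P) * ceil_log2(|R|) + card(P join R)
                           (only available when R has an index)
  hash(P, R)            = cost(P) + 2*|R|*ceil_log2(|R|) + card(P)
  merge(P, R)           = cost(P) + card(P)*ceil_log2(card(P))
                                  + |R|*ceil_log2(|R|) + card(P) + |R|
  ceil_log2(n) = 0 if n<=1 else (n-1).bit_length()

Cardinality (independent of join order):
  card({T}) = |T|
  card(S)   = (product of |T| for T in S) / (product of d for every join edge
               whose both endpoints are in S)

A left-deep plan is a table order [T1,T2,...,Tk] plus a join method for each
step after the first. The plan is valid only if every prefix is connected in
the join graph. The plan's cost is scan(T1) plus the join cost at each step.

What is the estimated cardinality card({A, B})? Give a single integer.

10000

Tables in S: A(500), B(80)
Edges inside S: A-B(d=4)
numerator = 500 * 80 = 40000
denominator = 4 = 4
card(S) = 40000 / 4 = 10000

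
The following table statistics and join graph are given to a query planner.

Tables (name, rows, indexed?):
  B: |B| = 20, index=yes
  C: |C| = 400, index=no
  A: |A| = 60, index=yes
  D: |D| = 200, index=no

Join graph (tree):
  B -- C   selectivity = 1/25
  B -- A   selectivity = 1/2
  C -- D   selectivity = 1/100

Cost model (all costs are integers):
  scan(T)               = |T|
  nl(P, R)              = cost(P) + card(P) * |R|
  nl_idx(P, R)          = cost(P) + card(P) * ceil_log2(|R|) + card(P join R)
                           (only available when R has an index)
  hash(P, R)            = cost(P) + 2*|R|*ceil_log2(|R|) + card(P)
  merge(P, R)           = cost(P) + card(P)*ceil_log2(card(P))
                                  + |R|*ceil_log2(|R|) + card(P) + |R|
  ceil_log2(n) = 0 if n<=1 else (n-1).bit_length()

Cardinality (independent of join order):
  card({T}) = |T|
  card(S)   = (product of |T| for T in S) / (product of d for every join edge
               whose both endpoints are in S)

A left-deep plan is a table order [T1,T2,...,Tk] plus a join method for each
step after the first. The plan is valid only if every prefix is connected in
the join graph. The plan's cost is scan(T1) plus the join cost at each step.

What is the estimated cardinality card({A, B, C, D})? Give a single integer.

Tables in S: A(60), B(20), C(400), D(200)
Edges inside S: B-C(d=25), B-A(d=2), C-D(d=100)
numerator = 60 * 20 * 400 * 200 = 96000000
denominator = 25 * 2 * 100 = 5000
card(S) = 96000000 / 5000 = 19200

19200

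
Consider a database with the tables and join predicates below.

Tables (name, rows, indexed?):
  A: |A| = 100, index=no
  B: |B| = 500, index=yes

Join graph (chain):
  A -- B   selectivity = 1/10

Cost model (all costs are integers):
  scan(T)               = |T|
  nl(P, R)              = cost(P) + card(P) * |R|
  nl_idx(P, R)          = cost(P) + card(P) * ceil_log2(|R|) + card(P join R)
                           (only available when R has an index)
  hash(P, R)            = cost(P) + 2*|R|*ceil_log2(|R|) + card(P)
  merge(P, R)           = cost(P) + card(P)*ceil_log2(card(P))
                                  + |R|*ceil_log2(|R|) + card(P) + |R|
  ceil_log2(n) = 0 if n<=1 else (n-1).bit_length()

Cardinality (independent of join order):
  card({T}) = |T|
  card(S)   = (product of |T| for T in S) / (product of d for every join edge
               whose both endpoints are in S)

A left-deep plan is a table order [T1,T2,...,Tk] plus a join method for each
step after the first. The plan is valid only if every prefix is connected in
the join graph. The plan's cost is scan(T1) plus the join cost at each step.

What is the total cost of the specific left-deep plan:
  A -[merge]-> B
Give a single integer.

step 1: scan A: cost=100, card=100
step 2: join B via merge
    card(P join B) = 100*500/(10) = 5000
    cost = 100 + 100*7 + 500*9 + 100 + 500 = 5900

5900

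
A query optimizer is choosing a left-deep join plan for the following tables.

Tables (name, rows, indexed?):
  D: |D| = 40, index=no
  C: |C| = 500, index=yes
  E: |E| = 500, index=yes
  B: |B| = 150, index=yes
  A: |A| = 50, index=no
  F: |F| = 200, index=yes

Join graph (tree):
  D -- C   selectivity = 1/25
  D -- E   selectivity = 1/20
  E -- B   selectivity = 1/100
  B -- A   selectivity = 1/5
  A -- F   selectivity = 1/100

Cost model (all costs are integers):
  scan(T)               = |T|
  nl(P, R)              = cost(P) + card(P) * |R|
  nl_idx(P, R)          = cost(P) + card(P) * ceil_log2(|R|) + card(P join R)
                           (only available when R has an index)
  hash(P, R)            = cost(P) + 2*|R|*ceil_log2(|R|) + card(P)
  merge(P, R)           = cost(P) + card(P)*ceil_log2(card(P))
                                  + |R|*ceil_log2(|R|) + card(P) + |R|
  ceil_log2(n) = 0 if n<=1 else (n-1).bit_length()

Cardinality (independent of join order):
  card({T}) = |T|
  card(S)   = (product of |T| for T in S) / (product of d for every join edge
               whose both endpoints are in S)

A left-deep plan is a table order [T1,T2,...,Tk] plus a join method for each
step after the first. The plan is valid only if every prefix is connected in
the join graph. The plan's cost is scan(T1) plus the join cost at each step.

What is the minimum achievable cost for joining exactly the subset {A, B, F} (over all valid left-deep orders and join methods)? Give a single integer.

2700

Selinger DP over subsets of {A,B,F}:
  {B}: scan cost=150, card=150
  {A}: scan cost=50, card=50
  {F}: scan cost=200, card=200
  {AB}: card=1500; try (A,hash)→900, (B,merge)→1750, (A,merge)→1850, (B,nl_idx)→1950, (B,hash)→2500, (B,nl)→7550 …(+1); best=900 via (A,hash)
  {AF}: card=100; try (F,nl_idx)→550, (A,hash)→1000, (F,merge)→2200, (A,merge)→2350, (F,hash)→3300, (F,nl)→10050 …(+1); best=550 via (F,nl_idx)
  {ABF}: card=3000; try (B,merge)→2700, (B,hash)→3050, (B,nl_idx)→4350, (F,hash)→5600, (B,nl)→15550, (F,nl_idx)→15900 …(+2); best=2700 via (B,merge)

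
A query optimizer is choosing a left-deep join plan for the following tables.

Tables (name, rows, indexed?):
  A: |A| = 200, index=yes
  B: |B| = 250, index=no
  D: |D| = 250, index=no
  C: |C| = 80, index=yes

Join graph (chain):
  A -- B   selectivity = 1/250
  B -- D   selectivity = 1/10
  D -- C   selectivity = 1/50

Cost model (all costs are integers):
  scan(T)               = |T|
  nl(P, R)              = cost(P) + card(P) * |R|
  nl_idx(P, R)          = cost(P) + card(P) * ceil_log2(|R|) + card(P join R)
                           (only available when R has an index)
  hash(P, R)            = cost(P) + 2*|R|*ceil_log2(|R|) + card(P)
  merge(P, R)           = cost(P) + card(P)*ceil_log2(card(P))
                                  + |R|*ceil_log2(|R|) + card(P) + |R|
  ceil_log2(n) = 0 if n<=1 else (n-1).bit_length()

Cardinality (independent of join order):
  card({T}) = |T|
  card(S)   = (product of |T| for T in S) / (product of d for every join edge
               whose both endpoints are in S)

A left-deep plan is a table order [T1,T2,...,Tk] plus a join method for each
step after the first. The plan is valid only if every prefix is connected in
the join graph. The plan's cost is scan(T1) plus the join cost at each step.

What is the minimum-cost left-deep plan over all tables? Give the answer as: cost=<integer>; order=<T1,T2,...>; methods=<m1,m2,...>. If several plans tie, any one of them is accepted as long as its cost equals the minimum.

cost=12620; order=B,A,D,C; methods=nl_idx,merge,hash

Selinger DP (subsets sized 1..n):
  {A}: scan cost=200, card=200
  {B}: scan cost=250, card=250
  {D}: scan cost=250, card=250
  {C}: scan cost=80, card=80
  {AB}: card=200; try (A,nl_idx)→2450, (A,hash)→3700, (B,merge)→4250, (A,merge)→4300, (B,hash)→4400, (B,nl)→50200 …(+1); best=2450 via (A,nl_idx)
  {BD}: card=6250; try (D,hash)→4500, (B,hash)→4500, (D,merge)→4750, (B,merge)→4750, (D,nl)→62750, (B,nl)→62750; best=4500 via (D,hash)
  {CD}: card=400; try (C,hash)→1620, (C,nl_idx)→2400, (D,merge)→2970, (C,merge)→3140, (D,hash)→4160, (D,nl)→20080 …(+1); best=1620 via (C,hash)
  {ABD}: card=5000; try (D,merge)→6500, (D,hash)→6650, (A,hash)→13950, (D,nl)→52450, (A,nl_idx)→59500, (A,merge)→93800 …(+1); best=6500 via (D,merge)
  {BCD}: card=10000; try (B,hash)→6020, (B,merge)→7870, (C,hash)→11870, (C,nl_idx)→58250, (C,merge)→92640, (B,nl)→101620 …(+1); best=6020 via (B,hash)
  {ABCD}: card=8000; try (C,hash)→12620, (A,hash)→19220, (C,nl_idx)→49500, (C,merge)→77140, (A,nl_idx)→94020, (A,merge)→157820 …(+2); best=12620 via (C,hash)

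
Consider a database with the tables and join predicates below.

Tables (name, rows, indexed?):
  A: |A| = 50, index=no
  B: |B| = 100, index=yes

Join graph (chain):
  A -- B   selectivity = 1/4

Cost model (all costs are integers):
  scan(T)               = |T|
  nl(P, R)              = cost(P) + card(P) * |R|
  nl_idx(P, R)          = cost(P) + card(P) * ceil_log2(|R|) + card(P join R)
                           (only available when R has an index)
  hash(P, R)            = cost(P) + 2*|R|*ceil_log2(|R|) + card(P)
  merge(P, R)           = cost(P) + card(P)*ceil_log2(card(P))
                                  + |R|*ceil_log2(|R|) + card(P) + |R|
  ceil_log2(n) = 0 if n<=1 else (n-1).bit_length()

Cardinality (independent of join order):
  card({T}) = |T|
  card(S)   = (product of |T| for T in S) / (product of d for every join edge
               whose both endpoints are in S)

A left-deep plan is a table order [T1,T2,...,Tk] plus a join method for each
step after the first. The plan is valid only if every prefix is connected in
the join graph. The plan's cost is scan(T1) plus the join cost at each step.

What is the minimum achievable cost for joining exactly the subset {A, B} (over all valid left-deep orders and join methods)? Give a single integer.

800

Selinger DP over subsets of {A,B}:
  {A}: scan cost=50, card=50
  {B}: scan cost=100, card=100
  {AB}: card=1250; try (A,hash)→800, (B,merge)→1200, (A,merge)→1250, (B,hash)→1500, (B,nl_idx)→1650, (B,nl)→5050 …(+1); best=800 via (A,hash)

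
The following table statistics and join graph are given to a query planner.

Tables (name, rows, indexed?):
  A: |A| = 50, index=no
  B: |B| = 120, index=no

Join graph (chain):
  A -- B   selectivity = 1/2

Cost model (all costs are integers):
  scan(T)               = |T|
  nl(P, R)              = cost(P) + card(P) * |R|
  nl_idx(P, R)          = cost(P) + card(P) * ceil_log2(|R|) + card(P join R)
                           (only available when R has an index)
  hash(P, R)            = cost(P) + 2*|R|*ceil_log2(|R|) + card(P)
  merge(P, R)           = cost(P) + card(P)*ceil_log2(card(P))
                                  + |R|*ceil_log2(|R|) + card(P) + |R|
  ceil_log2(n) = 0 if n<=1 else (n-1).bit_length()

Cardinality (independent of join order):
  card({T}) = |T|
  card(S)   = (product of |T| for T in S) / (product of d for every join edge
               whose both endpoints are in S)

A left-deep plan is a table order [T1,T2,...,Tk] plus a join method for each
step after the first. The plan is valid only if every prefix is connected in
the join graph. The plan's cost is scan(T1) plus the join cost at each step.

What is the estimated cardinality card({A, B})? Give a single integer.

3000

Tables in S: A(50), B(120)
Edges inside S: A-B(d=2)
numerator = 50 * 120 = 6000
denominator = 2 = 2
card(S) = 6000 / 2 = 3000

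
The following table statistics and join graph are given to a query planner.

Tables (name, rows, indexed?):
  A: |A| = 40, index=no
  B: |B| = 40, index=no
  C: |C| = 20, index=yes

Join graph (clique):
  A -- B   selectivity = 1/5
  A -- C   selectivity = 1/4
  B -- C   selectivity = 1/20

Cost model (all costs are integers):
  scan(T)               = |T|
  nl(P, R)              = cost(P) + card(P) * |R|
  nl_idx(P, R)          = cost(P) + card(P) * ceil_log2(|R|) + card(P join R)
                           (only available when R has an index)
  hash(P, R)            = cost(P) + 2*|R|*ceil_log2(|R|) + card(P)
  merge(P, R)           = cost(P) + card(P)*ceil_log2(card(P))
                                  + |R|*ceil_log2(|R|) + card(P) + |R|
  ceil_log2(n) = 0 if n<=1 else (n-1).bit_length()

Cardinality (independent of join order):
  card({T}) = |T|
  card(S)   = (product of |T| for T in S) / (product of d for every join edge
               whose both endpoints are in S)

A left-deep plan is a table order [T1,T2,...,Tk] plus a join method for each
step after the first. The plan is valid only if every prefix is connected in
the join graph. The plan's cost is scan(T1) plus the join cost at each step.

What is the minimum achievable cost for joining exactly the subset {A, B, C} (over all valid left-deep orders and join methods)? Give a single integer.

800

Selinger DP over subsets of {A,B,C}:
  {A}: scan cost=40, card=40
  {B}: scan cost=40, card=40
  {C}: scan cost=20, card=20
  {AB}: card=320; try (B,hash)→560, (A,hash)→560, (B,merge)→600, (A,merge)→600, (B,nl)→1640, (A,nl)→1640; best=560 via (B,hash)
  {AC}: card=200; try (C,hash)→280, (A,merge)→420, (C,merge)→440, (C,nl_idx)→440, (A,hash)→520, (A,nl)→820 …(+1); best=280 via (C,hash)
  {BC}: card=40; try (C,hash)→280, (C,nl_idx)→280, (B,merge)→420, (C,merge)→440, (B,hash)→520, (B,nl)→820 …(+1); best=280 via (C,hash)
  {ABC}: card=80; try (A,hash)→800, (A,merge)→840, (B,hash)→960, (C,hash)→1080, (A,nl)→1880, (C,nl_idx)→2240 …(+4); best=800 via (A,hash)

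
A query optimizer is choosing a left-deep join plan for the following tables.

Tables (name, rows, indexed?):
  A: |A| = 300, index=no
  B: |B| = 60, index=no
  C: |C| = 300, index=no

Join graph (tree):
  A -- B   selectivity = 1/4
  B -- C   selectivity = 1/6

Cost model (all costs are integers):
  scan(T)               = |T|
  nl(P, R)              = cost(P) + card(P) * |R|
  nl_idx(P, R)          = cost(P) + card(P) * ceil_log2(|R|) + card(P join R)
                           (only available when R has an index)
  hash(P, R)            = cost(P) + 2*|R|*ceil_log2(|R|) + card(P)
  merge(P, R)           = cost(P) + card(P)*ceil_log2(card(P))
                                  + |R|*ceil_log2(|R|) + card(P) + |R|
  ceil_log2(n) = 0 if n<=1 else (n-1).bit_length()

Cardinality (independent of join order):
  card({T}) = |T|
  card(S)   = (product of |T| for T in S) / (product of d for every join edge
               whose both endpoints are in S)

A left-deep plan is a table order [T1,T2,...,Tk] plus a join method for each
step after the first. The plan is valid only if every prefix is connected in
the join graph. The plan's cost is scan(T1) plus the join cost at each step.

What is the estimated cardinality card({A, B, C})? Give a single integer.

225000

Tables in S: A(300), B(60), C(300)
Edges inside S: A-B(d=4), B-C(d=6)
numerator = 300 * 60 * 300 = 5400000
denominator = 4 * 6 = 24
card(S) = 5400000 / 24 = 225000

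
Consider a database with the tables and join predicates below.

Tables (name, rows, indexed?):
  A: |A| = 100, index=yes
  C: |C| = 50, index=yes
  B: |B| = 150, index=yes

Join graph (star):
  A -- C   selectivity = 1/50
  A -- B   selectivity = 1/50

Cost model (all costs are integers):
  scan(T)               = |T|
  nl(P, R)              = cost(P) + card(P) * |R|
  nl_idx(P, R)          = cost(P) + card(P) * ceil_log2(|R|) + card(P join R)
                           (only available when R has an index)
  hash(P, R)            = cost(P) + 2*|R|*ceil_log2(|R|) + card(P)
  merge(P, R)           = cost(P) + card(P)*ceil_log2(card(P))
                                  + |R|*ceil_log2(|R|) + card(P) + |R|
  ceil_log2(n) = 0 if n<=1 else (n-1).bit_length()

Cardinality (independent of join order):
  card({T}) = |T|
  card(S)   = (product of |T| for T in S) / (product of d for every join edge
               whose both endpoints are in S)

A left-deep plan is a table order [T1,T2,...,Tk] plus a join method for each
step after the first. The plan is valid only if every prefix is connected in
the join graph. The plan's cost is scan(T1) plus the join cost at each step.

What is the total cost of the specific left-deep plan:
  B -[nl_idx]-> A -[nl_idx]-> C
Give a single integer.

3600

step 1: scan B: cost=150, card=150
step 2: join A via nl_idx
    card(P join A) = 150*100/(50) = 300
    cost = 150 + 150*7 + 300 = 1500
step 3: join C via nl_idx
    card(P join C) = 300*50/(50) = 300
    cost = 1500 + 300*6 + 300 = 3600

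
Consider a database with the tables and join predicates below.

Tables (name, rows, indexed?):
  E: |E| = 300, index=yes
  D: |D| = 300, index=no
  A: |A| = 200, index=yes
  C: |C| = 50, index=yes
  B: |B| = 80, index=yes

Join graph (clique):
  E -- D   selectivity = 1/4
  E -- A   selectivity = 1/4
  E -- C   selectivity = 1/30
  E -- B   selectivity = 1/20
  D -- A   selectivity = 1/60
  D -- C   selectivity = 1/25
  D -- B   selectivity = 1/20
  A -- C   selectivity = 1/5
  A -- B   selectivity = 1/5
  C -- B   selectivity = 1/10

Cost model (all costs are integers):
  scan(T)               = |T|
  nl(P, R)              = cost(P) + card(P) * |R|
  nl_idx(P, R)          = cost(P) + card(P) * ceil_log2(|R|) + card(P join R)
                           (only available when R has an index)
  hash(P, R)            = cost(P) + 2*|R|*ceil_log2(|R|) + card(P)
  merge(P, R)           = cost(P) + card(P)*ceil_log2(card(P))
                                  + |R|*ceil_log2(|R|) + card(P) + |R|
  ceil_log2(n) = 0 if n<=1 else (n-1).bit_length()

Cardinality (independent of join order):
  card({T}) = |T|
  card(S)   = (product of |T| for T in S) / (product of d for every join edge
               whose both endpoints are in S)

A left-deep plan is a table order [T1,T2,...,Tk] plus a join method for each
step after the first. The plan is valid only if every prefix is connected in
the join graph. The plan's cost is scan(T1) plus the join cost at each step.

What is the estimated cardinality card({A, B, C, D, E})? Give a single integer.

Tables in S: A(200), B(80), C(50), D(300), E(300)
Edges inside S: E-D(d=4), E-A(d=4), E-C(d=30), E-B(d=20), D-A(d=60), D-C(d=25), D-B(d=20), A-C(d=5), A-B(d=5), C-B(d=10)
numerator = 200 * 80 * 50 * 300 * 300 = 72000000000
denominator = 4 * 4 * 30 * 20 * 60 * 25 * 20 * 5 * 5 * 10 = 72000000000
card(S) = 72000000000 / 72000000000 = 1

1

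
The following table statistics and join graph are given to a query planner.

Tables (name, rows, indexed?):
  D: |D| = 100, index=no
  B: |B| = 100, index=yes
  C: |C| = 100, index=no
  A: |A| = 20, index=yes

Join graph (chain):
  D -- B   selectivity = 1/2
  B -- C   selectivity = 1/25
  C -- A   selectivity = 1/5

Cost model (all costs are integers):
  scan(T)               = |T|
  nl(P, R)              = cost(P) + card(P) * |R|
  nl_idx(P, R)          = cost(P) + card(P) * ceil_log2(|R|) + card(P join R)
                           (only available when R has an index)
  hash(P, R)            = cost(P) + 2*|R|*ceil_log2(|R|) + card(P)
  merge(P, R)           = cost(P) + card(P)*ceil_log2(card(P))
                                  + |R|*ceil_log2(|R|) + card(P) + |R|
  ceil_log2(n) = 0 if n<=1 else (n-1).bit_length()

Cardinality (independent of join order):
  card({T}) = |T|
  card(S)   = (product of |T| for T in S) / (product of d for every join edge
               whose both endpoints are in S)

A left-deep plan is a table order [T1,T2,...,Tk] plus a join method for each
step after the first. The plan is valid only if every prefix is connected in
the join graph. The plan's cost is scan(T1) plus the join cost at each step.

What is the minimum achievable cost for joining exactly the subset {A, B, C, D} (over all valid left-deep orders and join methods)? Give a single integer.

4800

Selinger DP over subsets of {A,B,C,D}:
  {D}: scan cost=100, card=100
  {B}: scan cost=100, card=100
  {C}: scan cost=100, card=100
  {A}: scan cost=20, card=20
  {BD}: card=5000; try (D,hash)→1600, (B,hash)→1600, (D,merge)→1700, (B,merge)→1700, (B,nl_idx)→5800, (D,nl)→10100 …(+1); best=1600 via (D,hash)
  {BC}: card=400; try (B,nl_idx)→1200, (C,hash)→1600, (B,hash)→1600, (C,merge)→1700, (B,merge)→1700, (C,nl)→10100 …(+1); best=1200 via (B,nl_idx)
  {AC}: card=400; try (A,hash)→400, (C,merge)→940, (A,nl_idx)→1000, (A,merge)→1020, (C,hash)→1440, (C,nl)→2020 …(+1); best=400 via (A,hash)
  {BCD}: card=20000; try (D,hash)→3000, (D,merge)→6000, (C,hash)→8000, (D,nl)→41200, (C,merge)→72400, (C,nl)→501600; best=3000 via (D,hash)
  {ABC}: card=1600; try (A,hash)→1800, (B,hash)→2200, (B,nl_idx)→4800, (A,nl_idx)→4800, (B,merge)→5200, (A,merge)→5320 …(+2); best=1800 via (A,hash)
  {ABCD}: card=80000; try (D,hash)→4800, (D,merge)→21800, (A,hash)→23200, (D,nl)→161800, (A,nl_idx)→183000, (A,merge)→323120 …(+1); best=4800 via (D,hash)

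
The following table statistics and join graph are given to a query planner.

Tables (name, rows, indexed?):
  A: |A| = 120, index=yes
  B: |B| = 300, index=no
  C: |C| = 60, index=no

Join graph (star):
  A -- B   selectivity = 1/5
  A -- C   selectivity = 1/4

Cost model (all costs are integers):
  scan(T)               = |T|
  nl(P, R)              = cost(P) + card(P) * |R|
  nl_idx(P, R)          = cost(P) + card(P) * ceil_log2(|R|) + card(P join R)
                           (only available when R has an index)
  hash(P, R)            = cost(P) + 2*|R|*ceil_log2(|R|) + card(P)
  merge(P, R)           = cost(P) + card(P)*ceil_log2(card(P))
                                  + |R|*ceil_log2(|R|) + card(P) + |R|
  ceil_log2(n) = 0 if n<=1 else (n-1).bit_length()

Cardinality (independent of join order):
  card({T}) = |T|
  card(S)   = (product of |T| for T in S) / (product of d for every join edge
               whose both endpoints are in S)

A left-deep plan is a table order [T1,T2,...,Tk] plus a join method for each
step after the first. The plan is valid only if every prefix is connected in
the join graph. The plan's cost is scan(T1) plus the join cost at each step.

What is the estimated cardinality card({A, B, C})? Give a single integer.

108000

Tables in S: A(120), B(300), C(60)
Edges inside S: A-B(d=5), A-C(d=4)
numerator = 120 * 300 * 60 = 2160000
denominator = 5 * 4 = 20
card(S) = 2160000 / 20 = 108000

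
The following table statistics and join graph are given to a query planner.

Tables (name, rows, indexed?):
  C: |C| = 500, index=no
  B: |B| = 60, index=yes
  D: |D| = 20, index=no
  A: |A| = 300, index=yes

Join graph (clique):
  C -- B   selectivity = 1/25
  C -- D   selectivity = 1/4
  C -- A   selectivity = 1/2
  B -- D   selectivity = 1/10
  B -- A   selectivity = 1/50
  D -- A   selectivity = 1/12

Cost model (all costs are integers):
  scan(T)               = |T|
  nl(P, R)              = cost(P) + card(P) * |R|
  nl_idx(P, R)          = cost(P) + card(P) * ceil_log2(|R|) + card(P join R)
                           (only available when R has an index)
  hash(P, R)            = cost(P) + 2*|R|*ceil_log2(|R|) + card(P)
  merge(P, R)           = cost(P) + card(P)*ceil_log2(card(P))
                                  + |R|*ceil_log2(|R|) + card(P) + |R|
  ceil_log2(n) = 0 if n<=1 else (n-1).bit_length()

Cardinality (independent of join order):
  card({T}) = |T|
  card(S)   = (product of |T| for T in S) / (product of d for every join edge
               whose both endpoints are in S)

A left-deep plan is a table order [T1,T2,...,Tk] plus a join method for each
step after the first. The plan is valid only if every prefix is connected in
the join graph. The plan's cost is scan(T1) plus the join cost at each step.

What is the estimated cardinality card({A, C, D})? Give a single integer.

Tables in S: A(300), C(500), D(20)
Edges inside S: C-D(d=4), C-A(d=2), D-A(d=12)
numerator = 300 * 500 * 20 = 3000000
denominator = 4 * 2 * 12 = 96
card(S) = 3000000 / 96 = 31250

31250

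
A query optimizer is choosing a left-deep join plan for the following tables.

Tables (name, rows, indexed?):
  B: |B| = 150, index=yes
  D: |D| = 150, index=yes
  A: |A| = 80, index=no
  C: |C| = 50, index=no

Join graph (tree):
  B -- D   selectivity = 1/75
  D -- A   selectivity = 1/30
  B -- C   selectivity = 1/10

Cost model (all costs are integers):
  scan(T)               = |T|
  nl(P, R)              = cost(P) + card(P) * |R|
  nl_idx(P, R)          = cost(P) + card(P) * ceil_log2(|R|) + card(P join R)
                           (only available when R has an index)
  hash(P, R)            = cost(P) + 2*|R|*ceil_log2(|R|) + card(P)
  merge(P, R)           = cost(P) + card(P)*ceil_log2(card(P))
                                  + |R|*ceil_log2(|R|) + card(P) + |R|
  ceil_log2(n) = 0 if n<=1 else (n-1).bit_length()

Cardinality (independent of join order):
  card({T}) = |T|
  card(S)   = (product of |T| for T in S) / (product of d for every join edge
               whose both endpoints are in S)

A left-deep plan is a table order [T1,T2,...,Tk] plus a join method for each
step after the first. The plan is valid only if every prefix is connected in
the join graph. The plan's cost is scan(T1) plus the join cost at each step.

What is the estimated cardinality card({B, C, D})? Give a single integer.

1500

Tables in S: B(150), C(50), D(150)
Edges inside S: B-D(d=75), B-C(d=10)
numerator = 150 * 50 * 150 = 1125000
denominator = 75 * 10 = 750
card(S) = 1125000 / 750 = 1500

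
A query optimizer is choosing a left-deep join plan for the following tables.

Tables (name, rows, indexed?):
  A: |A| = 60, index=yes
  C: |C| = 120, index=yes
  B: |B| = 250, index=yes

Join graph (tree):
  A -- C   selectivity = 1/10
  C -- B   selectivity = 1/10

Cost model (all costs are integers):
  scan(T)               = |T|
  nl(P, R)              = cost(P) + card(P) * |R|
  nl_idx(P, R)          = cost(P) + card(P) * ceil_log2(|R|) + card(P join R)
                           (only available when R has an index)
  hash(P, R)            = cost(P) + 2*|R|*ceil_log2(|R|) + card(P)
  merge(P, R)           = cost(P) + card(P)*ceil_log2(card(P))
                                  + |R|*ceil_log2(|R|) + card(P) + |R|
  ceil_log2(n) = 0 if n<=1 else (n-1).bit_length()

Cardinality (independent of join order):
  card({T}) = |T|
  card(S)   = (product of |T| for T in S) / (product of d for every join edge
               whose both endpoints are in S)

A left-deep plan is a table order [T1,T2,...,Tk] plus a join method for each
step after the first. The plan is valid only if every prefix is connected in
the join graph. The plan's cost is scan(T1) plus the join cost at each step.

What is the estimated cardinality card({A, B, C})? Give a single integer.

Tables in S: A(60), B(250), C(120)
Edges inside S: A-C(d=10), C-B(d=10)
numerator = 60 * 250 * 120 = 1800000
denominator = 10 * 10 = 100
card(S) = 1800000 / 100 = 18000

18000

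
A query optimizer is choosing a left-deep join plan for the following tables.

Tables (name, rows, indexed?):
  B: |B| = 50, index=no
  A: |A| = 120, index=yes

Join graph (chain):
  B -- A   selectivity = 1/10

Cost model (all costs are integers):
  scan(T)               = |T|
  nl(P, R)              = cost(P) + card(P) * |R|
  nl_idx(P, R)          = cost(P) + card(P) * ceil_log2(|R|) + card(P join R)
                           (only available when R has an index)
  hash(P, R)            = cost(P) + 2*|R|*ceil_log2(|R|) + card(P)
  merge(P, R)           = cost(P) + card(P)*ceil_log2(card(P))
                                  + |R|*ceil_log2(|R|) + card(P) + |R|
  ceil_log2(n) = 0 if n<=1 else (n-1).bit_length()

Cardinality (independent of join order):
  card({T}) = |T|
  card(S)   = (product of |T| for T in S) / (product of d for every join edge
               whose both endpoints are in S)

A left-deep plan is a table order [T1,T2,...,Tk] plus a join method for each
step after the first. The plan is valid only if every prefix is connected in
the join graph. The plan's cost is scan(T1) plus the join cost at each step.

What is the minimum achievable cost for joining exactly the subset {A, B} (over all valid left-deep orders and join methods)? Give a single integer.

Selinger DP over subsets of {A,B}:
  {B}: scan cost=50, card=50
  {A}: scan cost=120, card=120
  {AB}: card=600; try (B,hash)→840, (A,nl_idx)→1000, (A,merge)→1360, (B,merge)→1430, (A,hash)→1780, (A,nl)→6050 …(+1); best=840 via (B,hash)

840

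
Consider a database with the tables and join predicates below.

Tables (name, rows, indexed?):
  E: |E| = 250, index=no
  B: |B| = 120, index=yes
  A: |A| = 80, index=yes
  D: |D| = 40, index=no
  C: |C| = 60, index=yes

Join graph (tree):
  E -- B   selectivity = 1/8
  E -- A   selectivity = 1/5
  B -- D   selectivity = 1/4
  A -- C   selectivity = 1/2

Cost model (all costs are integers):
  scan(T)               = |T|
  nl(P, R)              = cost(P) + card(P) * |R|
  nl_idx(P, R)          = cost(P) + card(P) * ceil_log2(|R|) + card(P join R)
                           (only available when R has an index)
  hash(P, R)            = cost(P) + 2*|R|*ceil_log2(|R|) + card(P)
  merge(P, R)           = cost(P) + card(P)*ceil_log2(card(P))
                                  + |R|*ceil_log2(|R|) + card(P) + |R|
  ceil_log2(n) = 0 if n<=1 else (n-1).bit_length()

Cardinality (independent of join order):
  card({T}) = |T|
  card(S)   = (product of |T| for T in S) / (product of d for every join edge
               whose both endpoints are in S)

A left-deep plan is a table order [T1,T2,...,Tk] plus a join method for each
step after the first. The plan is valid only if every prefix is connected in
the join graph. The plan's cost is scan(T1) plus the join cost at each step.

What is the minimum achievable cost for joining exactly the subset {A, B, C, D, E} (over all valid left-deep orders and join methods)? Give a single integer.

Selinger DP over subsets of {A,B,C,D,E}:
  {E}: scan cost=250, card=250
  {B}: scan cost=120, card=120
  {A}: scan cost=80, card=80
  {D}: scan cost=40, card=40
  {C}: scan cost=60, card=60
  {BE}: card=3750; try (B,hash)→2180, (E,merge)→3330, (B,merge)→3460, (E,hash)→4240, (B,nl_idx)→5750, (E,nl)→30120 …(+1); best=2180 via (B,hash)
  {AE}: card=4000; try (A,hash)→1620, (E,merge)→2970, (A,merge)→3140, (E,hash)→4160, (A,nl_idx)→6000, (E,nl)→20080 …(+1); best=1620 via (A,hash)
  {BD}: card=1200; try (D,hash)→720, (B,merge)→1280, (D,merge)→1360, (B,nl_idx)→1520, (B,hash)→1760, (B,nl)→4840 …(+1); best=720 via (D,hash)
  {AC}: card=2400; try (C,hash)→880, (A,merge)→1120, (C,merge)→1140, (A,hash)→1240, (A,nl_idx)→2880, (C,nl_idx)→2960 …(+2); best=880 via (C,hash)
  {ABE}: card=60000; try (A,hash)→7050, (B,hash)→7300, (A,merge)→51570, (B,merge)→54580, (A,nl_idx)→88430, (B,nl_idx)→89620 …(+2); best=7050 via (A,hash)
  {BDE}: card=37500; try (E,hash)→5920, (D,hash)→6410, (E,merge)→17370, (D,merge)→51210, (D,nl)→152180, (E,nl)→300720; best=5920 via (E,hash)
  {ACE}: card=120000; try (C,hash)→6340, (E,hash)→7280, (E,merge)→34330, (C,merge)→54040, (C,nl_idx)→145620, (C,nl)→241620 …(+1); best=6340 via (C,hash)
  {ABDE}: card=600000; try (A,hash)→44540, (D,hash)→67530, (A,merge)→644060, (A,nl_idx)→868420, (D,merge)→1027330, (D,nl)→2407050 …(+1); best=44540 via (A,hash)
  {ABCE}: card=1800000; try (C,hash)→67770, (B,hash)→128020, (C,merge)→1027470, (C,nl_idx)→2167050, (B,merge)→2167300, (B,nl_idx)→2646340 …(+2); best=67770 via (C,hash)
  {ABCDE}: card=18000000; try (C,hash)→645260, (D,hash)→1868250, (C,merge)→12644960, (C,nl_idx)→21644540, (C,nl)→36044540, (D,merge)→39668050 …(+1); best=645260 via (C,hash)

645260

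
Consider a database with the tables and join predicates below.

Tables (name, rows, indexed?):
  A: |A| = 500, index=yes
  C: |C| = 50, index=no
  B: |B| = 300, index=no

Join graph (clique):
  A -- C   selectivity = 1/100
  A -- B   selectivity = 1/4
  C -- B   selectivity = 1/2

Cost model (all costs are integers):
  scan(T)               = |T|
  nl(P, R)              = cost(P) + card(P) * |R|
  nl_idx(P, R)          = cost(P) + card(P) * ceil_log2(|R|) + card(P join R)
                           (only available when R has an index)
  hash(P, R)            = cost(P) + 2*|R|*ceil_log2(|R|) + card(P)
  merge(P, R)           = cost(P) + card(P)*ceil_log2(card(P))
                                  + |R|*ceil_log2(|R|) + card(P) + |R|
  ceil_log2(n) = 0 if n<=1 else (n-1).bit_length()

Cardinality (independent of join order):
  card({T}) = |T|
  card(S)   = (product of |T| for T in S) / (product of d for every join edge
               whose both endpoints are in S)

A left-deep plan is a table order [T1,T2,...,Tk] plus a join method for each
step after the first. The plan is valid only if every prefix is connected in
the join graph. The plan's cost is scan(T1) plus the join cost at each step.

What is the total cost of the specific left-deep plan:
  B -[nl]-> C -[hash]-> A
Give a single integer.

31800

step 1: scan B: cost=300, card=300
step 2: join C via nl
    card(P join C) = 300*50/(2) = 7500
    cost = 300 + 300*50 = 15300
step 3: join A via hash
    card(P join A) = 7500*500/(100*4) = 9375
    cost = 15300 + 2*500*9 + 7500 = 31800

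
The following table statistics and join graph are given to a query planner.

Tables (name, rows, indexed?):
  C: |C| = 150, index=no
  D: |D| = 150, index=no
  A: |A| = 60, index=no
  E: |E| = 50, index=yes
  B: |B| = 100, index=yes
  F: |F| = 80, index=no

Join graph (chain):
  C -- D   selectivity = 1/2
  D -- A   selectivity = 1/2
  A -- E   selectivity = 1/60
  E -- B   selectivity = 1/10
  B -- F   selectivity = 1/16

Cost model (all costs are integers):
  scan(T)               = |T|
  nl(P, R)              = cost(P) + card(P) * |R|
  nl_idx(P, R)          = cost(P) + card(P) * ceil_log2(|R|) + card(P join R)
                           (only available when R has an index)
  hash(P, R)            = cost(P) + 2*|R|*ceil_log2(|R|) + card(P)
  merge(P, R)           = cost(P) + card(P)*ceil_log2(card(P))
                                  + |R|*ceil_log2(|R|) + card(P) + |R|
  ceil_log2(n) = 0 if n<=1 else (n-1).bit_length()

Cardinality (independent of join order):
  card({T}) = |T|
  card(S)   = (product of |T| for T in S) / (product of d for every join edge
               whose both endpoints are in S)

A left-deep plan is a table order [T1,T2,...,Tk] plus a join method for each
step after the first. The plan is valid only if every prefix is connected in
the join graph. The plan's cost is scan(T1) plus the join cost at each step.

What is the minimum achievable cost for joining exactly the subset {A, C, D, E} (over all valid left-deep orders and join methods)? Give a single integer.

Selinger DP over subsets of {A,C,D,E}:
  {C}: scan cost=150, card=150
  {D}: scan cost=150, card=150
  {A}: scan cost=60, card=60
  {E}: scan cost=50, card=50
  {CD}: card=11250; try (D,hash)→2700, (C,hash)→2700, (D,merge)→2850, (C,merge)→2850, (D,nl)→22650, (C,nl)→22650; best=2700 via (D,hash)
  {AD}: card=4500; try (A,hash)→1020, (D,merge)→1830, (A,merge)→1920, (D,hash)→2520, (D,nl)→9060, (A,nl)→9150; best=1020 via (A,hash)
  {AE}: card=50; try (E,nl_idx)→470, (E,hash)→720, (A,hash)→820, (A,merge)→820, (E,merge)→830, (A,nl)→3050 …(+1); best=470 via (E,nl_idx)
  {ACD}: card=337500; try (C,hash)→7920, (A,hash)→14670, (C,merge)→65370, (A,merge)→171870, (C,nl)→676020, (A,nl)→677700; best=7920 via (C,hash)
  {ADE}: card=3750; try (D,merge)→2170, (D,hash)→2920, (E,hash)→6120, (D,nl)→7970, (E,nl_idx)→31770, (E,merge)→64370 …(+1); best=2170 via (D,merge)
  {ACDE}: card=281250; try (C,hash)→8320, (C,merge)→52270, (E,hash)→346020, (C,nl)→564670, (E,nl_idx)→2314170, (E,merge)→6758270 …(+1); best=8320 via (C,hash)

8320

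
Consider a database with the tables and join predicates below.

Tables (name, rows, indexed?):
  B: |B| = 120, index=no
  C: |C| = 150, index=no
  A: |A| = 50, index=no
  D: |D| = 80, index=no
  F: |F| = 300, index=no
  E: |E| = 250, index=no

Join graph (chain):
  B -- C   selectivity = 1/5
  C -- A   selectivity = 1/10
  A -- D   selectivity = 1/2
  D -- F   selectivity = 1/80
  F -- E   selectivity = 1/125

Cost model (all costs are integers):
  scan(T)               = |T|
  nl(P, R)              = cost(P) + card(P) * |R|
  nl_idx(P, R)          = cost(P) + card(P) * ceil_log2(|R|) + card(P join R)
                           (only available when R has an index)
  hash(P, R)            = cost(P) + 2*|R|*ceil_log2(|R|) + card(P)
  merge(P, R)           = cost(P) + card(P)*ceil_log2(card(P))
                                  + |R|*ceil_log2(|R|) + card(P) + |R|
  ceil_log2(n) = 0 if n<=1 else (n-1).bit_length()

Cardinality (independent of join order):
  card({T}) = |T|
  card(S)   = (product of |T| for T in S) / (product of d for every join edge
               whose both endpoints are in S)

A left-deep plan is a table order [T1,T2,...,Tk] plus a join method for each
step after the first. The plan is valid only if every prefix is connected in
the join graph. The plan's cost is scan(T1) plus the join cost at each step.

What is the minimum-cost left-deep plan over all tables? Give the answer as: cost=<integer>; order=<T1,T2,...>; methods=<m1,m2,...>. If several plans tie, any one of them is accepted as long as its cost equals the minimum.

Selinger DP (subsets sized 1..n):
  {B}: scan cost=120, card=120
  {C}: scan cost=150, card=150
  {A}: scan cost=50, card=50
  {D}: scan cost=80, card=80
  {F}: scan cost=300, card=300
  {E}: scan cost=250, card=250
  {BC}: card=3600; try (B,hash)→1980, (C,merge)→2430, (B,merge)→2460, (C,hash)→2640, (C,nl)→18120, (B,nl)→18150; best=1980 via (B,hash)
  {AC}: card=750; try (A,hash)→900, (C,merge)→1750, (A,merge)→1850, (C,hash)→2500, (C,nl)→7550, (A,nl)→7650; best=900 via (A,hash)
  {AD}: card=2000; try (A,hash)→760, (D,merge)→1040, (A,merge)→1070, (D,hash)→1220, (D,nl)→4050, (A,nl)→4080; best=760 via (A,hash)
  {DF}: card=300; try (D,hash)→1720, (F,merge)→3720, (D,merge)→3940, (F,hash)→5560, (F,nl)→24080, (D,nl)→24300; best=1720 via (D,hash)
  {EF}: card=600; try (E,hash)→4600, (F,merge)→5500, (E,merge)→5550, (F,hash)→5900, (F,nl)→75250, (E,nl)→75300; best=4600 via (E,hash)
  {ABC}: card=18000; try (B,hash)→3330, (A,hash)→6180, (B,merge)→10110, (A,merge)→49130, (B,nl)→90900, (A,nl)→181980; best=3330 via (B,hash)
  {ACD}: card=30000; try (D,hash)→2770, (C,hash)→5160, (D,merge)→9790, (C,merge)→26110, (D,nl)→60900, (C,nl)→300760; best=2770 via (D,hash)
  {ADF}: card=7500; try (A,hash)→2620, (A,merge)→5070, (F,hash)→8160, (A,nl)→16720, (F,merge)→27760, (F,nl)→600760; best=2620 via (A,hash)
  {DEF}: card=600; try (E,hash)→6020, (D,hash)→6320, (E,merge)→6970, (D,merge)→11840, (D,nl)→52600, (E,nl)→76720; best=6020 via (E,hash)
  {ABCD}: card=720000; try (D,hash)→22450, (B,hash)→34450, (D,merge)→291970, (B,merge)→483730, (D,nl)→1443330, (B,nl)→3602770; best=22450 via (D,hash)
  {ACDF}: card=112500; try (C,hash)→12520, (F,hash)→38170, (C,merge)→108970, (F,merge)→485770, (C,nl)→1127620, (F,nl)→9002770; best=12520 via (C,hash)
  {ADEF}: card=15000; try (A,hash)→7220, (A,merge)→12970, (E,hash)→14120, (A,nl)→36020, (E,merge)→109870, (E,nl)→1877620; best=7220 via (A,hash)
  {ABCDF}: card=2700000; try (B,hash)→126700, (F,hash)→747850, (B,merge)→2038480, (B,nl)→13512520, (F,merge)→15145450, (F,nl)→216022450; best=126700 via (B,hash)
  {ACDEF}: card=225000; try (C,hash)→24620, (E,hash)→129020, (C,merge)→233570, (E,merge)→2039770, (C,nl)→2257220, (E,nl)→28137520; best=24620 via (C,hash)
  {ABCDEF}: card=5400000; try (B,hash)→251300, (E,hash)→2830700, (B,merge)→4300580, (B,nl)→27024620, (E,merge)→62228950, (E,nl)→675126700; best=251300 via (B,hash)

cost=251300; order=F,D,E,A,C,B; methods=hash,hash,hash,hash,hash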